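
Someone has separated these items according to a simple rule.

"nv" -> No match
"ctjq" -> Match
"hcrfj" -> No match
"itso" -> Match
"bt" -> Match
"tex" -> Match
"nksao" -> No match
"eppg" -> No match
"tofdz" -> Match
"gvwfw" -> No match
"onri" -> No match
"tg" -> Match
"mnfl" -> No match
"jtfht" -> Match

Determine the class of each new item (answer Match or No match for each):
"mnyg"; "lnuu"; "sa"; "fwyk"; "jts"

The distinguishing property — contains 't' — holds for all the 'Match' cases and none of the 'No match' cases.

No match, No match, No match, No match, Match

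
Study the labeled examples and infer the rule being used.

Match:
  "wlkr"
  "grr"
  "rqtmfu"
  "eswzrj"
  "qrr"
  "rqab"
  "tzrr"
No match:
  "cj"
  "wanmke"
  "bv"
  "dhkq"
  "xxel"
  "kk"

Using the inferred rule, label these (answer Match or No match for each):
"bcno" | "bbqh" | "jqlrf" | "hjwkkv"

No match, No match, Match, No match

The simplest hypothesis consistent with all the labels is: contains 'r'.
"bcno" → no 'r' → No match. "bbqh" → no 'r' → No match. "jqlrf" → has 'r' → Match. "hjwkkv" → no 'r' → No match.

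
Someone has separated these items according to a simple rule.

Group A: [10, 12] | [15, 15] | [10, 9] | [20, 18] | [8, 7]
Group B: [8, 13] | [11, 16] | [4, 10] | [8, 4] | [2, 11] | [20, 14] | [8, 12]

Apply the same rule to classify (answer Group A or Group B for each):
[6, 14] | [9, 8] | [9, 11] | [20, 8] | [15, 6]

Group B, Group A, Group A, Group B, Group B

A rule that fits every label: |first − second| ≤ 2 — true of each 'Group A' example, false of each 'Group B' one.
[6, 14] → |6−14| = 8 → Group B. [9, 8] → |9−8| = 1 → Group A. [9, 11] → |9−11| = 2 → Group A. [20, 8] → |20−8| = 12 → Group B. [15, 6] → |15−6| = 9 → Group B.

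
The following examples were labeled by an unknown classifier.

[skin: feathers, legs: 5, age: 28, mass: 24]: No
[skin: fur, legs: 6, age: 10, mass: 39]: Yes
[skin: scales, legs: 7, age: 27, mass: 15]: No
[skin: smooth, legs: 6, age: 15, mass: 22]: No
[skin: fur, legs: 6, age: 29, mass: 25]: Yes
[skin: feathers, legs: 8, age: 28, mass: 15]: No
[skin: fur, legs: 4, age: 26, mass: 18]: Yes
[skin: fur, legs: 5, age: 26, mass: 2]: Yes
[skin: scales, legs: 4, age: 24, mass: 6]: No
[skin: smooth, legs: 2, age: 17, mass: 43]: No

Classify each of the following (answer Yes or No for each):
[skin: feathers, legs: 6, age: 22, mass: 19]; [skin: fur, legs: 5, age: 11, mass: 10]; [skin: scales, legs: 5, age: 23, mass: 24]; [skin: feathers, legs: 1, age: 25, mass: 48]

No, Yes, No, No

Looking at the examples, the only property every 'Yes' case has and every 'No' case lacks is: skin is fur.
[skin: feathers, legs: 6, age: 22, mass: 19]: skin is feathers, fails this test → No. [skin: fur, legs: 5, age: 11, mass: 10]: skin is fur, passes → Yes. [skin: scales, legs: 5, age: 23, mass: 24]: skin is scales, fails this test → No. [skin: feathers, legs: 1, age: 25, mass: 48]: skin is feathers, fails this test → No.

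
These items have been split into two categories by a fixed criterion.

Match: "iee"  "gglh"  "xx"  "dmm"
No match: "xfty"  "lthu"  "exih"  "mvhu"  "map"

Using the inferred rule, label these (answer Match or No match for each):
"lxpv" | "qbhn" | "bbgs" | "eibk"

No match, No match, Match, No match

Every 'Match' example satisfies: has a double letter. None of the 'No match' examples do.
"lxpv": no doubled letter, doesn't match → No match.
"qbhn": no doubled letter, doesn't match → No match.
"bbgs": 'bb' doubled, checks out → Match.
"eibk": no doubled letter, doesn't match → No match.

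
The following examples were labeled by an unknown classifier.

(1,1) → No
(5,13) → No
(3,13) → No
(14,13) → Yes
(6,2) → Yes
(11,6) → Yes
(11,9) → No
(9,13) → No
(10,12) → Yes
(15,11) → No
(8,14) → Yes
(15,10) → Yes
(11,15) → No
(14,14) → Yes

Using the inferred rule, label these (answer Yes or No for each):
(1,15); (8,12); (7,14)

No, Yes, Yes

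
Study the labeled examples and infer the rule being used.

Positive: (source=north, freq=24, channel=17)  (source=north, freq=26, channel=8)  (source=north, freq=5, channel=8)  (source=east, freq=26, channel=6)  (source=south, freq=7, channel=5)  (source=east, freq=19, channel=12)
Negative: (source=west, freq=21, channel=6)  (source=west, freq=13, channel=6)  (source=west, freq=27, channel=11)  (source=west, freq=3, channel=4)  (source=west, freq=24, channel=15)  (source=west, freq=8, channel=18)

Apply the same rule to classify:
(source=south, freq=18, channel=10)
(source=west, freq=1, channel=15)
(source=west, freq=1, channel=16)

Positive, Negative, Negative

Comparing the two groups points to one rule — source is not west.
Positive: (source=south, freq=18, channel=10), since source is south. Negative: (source=west, freq=1, channel=15), since source is west. Negative: (source=west, freq=1, channel=16), since source is west.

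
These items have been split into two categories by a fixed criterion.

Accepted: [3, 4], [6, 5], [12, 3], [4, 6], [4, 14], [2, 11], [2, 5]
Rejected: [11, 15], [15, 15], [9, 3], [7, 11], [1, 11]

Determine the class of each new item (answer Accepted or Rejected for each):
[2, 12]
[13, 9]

Looking at the examples, the only property every 'Accepted' case has and every 'Rejected' case lacks is: product is even.
[2, 12]: 2·12 = 24 — passes, so Accepted. [13, 9]: 13·9 = 117 — does not satisfy this, so Rejected.

Accepted, Rejected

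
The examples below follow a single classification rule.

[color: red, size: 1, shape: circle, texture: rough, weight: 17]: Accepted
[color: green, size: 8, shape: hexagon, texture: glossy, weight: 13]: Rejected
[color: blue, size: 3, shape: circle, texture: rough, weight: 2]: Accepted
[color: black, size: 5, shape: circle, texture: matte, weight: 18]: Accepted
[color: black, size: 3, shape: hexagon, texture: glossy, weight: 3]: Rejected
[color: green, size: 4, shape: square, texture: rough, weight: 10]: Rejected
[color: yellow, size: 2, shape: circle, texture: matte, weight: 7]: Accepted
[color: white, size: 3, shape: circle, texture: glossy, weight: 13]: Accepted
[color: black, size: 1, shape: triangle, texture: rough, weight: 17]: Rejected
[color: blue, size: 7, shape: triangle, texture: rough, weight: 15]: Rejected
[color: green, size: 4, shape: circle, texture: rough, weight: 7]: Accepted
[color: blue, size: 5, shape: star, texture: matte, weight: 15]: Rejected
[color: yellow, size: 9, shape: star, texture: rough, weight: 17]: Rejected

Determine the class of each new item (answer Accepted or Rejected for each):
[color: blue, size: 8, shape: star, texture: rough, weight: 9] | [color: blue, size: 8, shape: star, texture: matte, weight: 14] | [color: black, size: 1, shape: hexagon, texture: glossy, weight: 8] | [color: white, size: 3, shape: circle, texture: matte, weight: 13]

Rejected, Rejected, Rejected, Accepted

Looking at the examples, the only property every 'Accepted' case has and every 'Rejected' case lacks is: shape is circle.
[color: blue, size: 8, shape: star, texture: rough, weight: 9] — shape is star, hence Rejected. [color: blue, size: 8, shape: star, texture: matte, weight: 14] — shape is star, hence Rejected. [color: black, size: 1, shape: hexagon, texture: glossy, weight: 8] — shape is hexagon, hence Rejected. [color: white, size: 3, shape: circle, texture: matte, weight: 13] — shape is circle, hence Accepted.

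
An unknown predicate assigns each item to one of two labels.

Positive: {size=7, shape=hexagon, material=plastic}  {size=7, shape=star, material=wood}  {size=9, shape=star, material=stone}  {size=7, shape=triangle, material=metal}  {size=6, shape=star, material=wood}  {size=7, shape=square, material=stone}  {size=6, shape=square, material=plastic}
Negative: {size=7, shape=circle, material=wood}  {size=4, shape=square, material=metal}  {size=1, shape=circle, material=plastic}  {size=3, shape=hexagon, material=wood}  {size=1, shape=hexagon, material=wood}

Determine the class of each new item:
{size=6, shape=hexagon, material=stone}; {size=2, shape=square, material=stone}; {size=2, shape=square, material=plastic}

The classifier is using: shape is not circle AND size ≥ 6.
{size=6, shape=hexagon, material=stone}: Positive (shape is hexagon, size = 6). {size=2, shape=square, material=stone}: Negative (shape is square, size = 2). {size=2, shape=square, material=plastic}: Negative (shape is square, size = 2).

Positive, Negative, Negative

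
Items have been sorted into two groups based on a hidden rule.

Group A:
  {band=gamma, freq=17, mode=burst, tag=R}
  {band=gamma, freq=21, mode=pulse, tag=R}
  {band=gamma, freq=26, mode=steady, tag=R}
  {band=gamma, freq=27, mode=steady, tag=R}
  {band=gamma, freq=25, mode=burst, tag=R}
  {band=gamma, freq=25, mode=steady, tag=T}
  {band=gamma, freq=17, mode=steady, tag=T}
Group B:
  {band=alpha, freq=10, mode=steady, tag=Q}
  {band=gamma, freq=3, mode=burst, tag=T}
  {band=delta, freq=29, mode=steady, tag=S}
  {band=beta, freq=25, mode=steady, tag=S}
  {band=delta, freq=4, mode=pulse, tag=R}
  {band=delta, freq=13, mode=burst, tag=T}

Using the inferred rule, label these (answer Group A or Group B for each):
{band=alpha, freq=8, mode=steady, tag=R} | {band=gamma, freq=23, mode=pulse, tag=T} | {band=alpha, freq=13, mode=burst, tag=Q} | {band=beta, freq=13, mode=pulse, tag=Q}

Group B, Group A, Group B, Group B

The classifier is using: band is gamma AND freq ≥ 4.
{band=alpha, freq=8, mode=steady, tag=R} → band is alpha, freq = 8 → Group B.
{band=gamma, freq=23, mode=pulse, tag=T} → band is gamma, freq = 23 → Group A.
{band=alpha, freq=13, mode=burst, tag=Q} → band is alpha, freq = 13 → Group B.
{band=beta, freq=13, mode=pulse, tag=Q} → band is beta, freq = 13 → Group B.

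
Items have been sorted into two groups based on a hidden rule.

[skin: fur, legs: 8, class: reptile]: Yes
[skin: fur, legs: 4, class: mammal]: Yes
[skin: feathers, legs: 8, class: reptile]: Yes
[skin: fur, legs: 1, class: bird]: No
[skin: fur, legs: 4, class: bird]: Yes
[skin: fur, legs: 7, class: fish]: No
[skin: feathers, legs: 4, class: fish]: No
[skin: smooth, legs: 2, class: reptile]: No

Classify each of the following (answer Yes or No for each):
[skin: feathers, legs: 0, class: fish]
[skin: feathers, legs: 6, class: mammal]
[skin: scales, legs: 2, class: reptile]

The common property of the 'Yes' items is: class is not fish AND legs ≥ 4. No 'No' item has it.
[skin: feathers, legs: 0, class: fish]: class is fish, legs = 0, lacks this property → No. [skin: feathers, legs: 6, class: mammal]: class is mammal, legs = 6, fits → Yes. [skin: scales, legs: 2, class: reptile]: class is reptile, legs = 2, lacks this property → No.

No, Yes, No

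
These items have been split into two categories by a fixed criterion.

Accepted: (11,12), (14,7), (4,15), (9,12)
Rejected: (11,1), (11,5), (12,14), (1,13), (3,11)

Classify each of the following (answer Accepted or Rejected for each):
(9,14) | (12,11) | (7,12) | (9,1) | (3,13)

A rule that fits every label: sum is odd — true of each 'Accepted' example, false of each 'Rejected' one.
(9,14) — 9+14 = 23, hence Accepted. (12,11) — 12+11 = 23, hence Accepted. (7,12) — 7+12 = 19, hence Accepted. (9,1) — 9+1 = 10, hence Rejected. (3,13) — 3+13 = 16, hence Rejected.

Accepted, Accepted, Accepted, Rejected, Rejected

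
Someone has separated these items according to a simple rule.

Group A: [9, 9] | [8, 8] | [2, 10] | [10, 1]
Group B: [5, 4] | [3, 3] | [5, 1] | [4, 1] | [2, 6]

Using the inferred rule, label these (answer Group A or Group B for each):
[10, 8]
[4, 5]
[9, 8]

Group A, Group B, Group A

Every 'Group A' example satisfies: sum ≥ 11. None of the 'Group B' examples do.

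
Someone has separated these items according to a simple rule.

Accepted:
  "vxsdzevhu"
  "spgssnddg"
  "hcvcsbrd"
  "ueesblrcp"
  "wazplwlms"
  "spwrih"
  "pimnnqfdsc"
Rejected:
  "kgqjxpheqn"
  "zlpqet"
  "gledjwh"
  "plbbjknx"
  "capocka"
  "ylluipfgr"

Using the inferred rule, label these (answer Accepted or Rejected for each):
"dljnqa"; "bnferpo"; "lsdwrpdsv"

'Accepted' ⟺ contains 's'.
"dljnqa": no 's' — doesn't match, so Rejected.
"bnferpo": no 's' — doesn't match, so Rejected.
"lsdwrpdsv": has 's' — matches, so Accepted.

Rejected, Rejected, Accepted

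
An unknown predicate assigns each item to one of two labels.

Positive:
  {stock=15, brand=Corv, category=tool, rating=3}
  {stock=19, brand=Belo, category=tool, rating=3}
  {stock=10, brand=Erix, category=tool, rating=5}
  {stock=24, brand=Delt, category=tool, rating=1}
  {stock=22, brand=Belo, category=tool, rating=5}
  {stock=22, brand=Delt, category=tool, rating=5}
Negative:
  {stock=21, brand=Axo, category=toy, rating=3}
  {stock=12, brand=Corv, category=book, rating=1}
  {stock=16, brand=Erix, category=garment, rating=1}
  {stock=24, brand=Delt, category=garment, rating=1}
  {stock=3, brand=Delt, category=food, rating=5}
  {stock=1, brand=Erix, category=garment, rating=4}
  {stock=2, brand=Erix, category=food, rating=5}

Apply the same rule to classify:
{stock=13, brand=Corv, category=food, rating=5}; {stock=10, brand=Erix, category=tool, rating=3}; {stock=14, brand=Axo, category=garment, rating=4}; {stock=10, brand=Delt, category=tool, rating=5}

All 'Positive' examples share one property — category is tool — and every 'Negative' example lacks it.
{stock=13, brand=Corv, category=food, rating=5}: Negative (category is food). {stock=10, brand=Erix, category=tool, rating=3}: Positive (category is tool). {stock=14, brand=Axo, category=garment, rating=4}: Negative (category is garment). {stock=10, brand=Delt, category=tool, rating=5}: Positive (category is tool).

Negative, Positive, Negative, Positive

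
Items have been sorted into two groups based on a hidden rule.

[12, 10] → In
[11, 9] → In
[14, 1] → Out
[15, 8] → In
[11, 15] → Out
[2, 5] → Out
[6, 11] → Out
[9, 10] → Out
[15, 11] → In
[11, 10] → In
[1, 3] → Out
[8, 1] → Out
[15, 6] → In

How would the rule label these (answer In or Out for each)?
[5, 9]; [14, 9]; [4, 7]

Out, In, Out

The common property of the 'In' items is: first > second AND sum ≥ 17. No 'Out' item has it.
[5, 9] → 5 < 9, 5+9 = 14 → Out. [14, 9] → 14 > 9, 14+9 = 23 → In. [4, 7] → 4 < 7, 4+7 = 11 → Out.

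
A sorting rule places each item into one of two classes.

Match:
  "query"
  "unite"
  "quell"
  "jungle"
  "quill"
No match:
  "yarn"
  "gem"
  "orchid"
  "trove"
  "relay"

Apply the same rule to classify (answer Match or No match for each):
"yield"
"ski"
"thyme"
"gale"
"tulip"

One predicate separates the groups cleanly: contains 'u'.
"yield": no 'u', doesn't qualify → No match. "ski": no 'u', doesn't qualify → No match. "thyme": no 'u', doesn't qualify → No match. "gale": no 'u', doesn't qualify → No match. "tulip": has 'u', satisfies this → Match.

No match, No match, No match, No match, Match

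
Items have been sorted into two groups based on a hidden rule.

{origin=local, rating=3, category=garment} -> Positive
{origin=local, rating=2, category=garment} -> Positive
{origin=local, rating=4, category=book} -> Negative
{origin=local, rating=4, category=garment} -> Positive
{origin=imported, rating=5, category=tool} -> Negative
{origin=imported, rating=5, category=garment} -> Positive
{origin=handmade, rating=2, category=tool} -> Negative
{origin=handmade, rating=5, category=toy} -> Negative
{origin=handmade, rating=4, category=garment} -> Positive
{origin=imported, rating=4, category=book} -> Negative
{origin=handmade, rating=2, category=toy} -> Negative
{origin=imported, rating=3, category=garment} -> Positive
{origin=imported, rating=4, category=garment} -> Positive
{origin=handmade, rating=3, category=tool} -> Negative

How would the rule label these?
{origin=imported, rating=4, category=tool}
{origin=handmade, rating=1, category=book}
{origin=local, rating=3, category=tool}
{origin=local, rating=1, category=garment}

Negative, Negative, Negative, Positive

All 'Positive' examples share one property — category is garment — and every 'Negative' example lacks it.
{origin=imported, rating=4, category=tool}: category is tool, doesn't qualify → Negative. {origin=handmade, rating=1, category=book}: category is book, doesn't qualify → Negative. {origin=local, rating=3, category=tool}: category is tool, doesn't qualify → Negative. {origin=local, rating=1, category=garment}: category is garment, matches → Positive.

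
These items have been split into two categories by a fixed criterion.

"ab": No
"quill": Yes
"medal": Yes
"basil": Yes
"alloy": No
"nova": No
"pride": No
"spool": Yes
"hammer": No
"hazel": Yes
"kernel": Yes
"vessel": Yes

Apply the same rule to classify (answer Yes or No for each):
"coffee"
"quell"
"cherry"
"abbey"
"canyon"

The rule appears to be: ends with 'l'.
"coffee": ends with 'e' — fails the rule, so No. "quell": ends with 'l' — meets the rule, so Yes. "cherry": ends with 'y' — fails the rule, so No. "abbey": ends with 'y' — fails the rule, so No. "canyon": ends with 'n' — fails the rule, so No.

No, Yes, No, No, No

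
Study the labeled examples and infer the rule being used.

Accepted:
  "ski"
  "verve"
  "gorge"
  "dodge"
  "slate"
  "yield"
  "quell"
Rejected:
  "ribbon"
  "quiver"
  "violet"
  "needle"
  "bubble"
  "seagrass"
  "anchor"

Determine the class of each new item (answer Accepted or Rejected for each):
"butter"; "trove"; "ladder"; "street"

Rejected, Accepted, Rejected, Rejected

All 'Accepted' examples share one property — odd length — and every 'Rejected' example lacks it.
"butter" — length 6, hence Rejected.
"trove" — length 5, hence Accepted.
"ladder" — length 6, hence Rejected.
"street" — length 6, hence Rejected.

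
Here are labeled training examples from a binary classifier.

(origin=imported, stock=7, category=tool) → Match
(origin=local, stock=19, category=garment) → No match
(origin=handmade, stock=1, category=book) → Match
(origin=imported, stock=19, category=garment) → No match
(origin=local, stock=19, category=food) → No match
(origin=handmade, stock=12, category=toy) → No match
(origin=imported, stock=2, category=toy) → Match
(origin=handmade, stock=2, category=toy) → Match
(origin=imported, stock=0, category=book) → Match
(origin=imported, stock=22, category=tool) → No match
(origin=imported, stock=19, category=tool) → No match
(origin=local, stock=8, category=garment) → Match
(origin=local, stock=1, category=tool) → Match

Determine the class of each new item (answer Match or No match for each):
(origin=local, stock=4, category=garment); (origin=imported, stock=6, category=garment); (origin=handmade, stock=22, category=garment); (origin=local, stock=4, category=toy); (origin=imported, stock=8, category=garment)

Match, Match, No match, Match, Match

The distinguishing property — stock ≤ 8 — holds for all the 'Match' cases and none of the 'No match' cases.
(origin=local, stock=4, category=garment) — stock = 4, hence Match.
(origin=imported, stock=6, category=garment) — stock = 6, hence Match.
(origin=handmade, stock=22, category=garment) — stock = 22, hence No match.
(origin=local, stock=4, category=toy) — stock = 4, hence Match.
(origin=imported, stock=8, category=garment) — stock = 8, hence Match.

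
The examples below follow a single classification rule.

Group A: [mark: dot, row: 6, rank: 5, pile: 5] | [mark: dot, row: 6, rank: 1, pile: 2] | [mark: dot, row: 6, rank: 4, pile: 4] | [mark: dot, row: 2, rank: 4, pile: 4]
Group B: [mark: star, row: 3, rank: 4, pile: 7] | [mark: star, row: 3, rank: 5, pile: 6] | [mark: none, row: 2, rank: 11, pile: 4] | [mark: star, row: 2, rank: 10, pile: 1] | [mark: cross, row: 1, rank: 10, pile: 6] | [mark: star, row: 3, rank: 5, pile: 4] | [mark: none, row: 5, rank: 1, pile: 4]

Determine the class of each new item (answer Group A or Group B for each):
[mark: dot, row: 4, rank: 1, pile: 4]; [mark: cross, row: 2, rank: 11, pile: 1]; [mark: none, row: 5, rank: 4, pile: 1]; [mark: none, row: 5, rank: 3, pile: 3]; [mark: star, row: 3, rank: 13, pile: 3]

Group A, Group B, Group B, Group B, Group B

One predicate separates the groups cleanly: mark is dot.
[mark: dot, row: 4, rank: 1, pile: 4]: Group A (mark is dot). [mark: cross, row: 2, rank: 11, pile: 1]: Group B (mark is cross). [mark: none, row: 5, rank: 4, pile: 1]: Group B (mark is none). [mark: none, row: 5, rank: 3, pile: 3]: Group B (mark is none). [mark: star, row: 3, rank: 13, pile: 3]: Group B (mark is star).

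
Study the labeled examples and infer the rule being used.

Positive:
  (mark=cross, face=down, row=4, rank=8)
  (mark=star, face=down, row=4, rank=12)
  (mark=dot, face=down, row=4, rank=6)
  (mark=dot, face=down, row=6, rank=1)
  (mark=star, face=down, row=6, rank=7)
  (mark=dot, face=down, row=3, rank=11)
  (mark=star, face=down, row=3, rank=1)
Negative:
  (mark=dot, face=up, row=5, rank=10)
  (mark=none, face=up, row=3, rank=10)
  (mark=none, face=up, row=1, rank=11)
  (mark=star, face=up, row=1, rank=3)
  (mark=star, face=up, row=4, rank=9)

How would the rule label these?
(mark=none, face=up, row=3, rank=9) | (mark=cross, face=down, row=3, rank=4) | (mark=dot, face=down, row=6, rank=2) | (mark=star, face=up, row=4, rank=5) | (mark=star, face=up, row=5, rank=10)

Negative, Positive, Positive, Negative, Negative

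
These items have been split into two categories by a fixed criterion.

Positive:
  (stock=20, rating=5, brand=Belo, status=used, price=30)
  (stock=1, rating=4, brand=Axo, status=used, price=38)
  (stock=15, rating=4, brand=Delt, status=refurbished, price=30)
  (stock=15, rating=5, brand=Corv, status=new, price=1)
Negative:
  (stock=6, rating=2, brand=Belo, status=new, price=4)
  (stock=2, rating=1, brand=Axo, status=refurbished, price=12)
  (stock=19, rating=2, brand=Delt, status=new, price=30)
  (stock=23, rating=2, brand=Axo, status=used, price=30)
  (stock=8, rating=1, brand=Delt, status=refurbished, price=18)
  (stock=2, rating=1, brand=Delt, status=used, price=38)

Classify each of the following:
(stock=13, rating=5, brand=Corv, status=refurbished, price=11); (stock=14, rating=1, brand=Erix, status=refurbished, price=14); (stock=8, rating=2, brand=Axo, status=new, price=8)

The distinguishing property — rating ≥ 4 — holds for all the 'Positive' cases and none of the 'Negative' cases.
(stock=13, rating=5, brand=Corv, status=refurbished, price=11): rating = 5 — checks out, so Positive. (stock=14, rating=1, brand=Erix, status=refurbished, price=14): rating = 1 — fails the rule, so Negative. (stock=8, rating=2, brand=Axo, status=new, price=8): rating = 2 — fails the rule, so Negative.

Positive, Negative, Negative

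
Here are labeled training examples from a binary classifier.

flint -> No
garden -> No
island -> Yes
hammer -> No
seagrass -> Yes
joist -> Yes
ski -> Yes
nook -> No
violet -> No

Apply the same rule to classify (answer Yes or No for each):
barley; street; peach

Checking candidate rules against both groups, what survives is: contains 's'.
barley: no 's', doesn't qualify → No.
street: has 's', qualifies → Yes.
peach: no 's', doesn't qualify → No.

No, Yes, No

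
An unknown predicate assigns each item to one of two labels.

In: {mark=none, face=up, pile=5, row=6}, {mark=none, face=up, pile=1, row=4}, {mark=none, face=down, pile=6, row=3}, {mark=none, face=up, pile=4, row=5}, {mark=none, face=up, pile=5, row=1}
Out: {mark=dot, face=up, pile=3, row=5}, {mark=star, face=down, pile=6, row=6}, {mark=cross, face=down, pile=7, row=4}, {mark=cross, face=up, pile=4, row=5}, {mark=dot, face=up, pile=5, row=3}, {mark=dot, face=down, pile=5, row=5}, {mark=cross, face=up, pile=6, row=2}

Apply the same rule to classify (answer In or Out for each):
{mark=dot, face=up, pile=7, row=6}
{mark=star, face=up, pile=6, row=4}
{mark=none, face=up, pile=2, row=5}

'In' ⟺ mark is none.
{mark=dot, face=up, pile=7, row=6} → mark is dot → Out.
{mark=star, face=up, pile=6, row=4} → mark is star → Out.
{mark=none, face=up, pile=2, row=5} → mark is none → In.

Out, Out, In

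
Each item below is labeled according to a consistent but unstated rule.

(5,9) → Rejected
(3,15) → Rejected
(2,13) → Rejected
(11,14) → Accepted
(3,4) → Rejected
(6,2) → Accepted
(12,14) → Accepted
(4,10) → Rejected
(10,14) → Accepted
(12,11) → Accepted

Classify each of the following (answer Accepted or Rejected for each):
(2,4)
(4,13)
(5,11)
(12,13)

Rejected, Rejected, Rejected, Accepted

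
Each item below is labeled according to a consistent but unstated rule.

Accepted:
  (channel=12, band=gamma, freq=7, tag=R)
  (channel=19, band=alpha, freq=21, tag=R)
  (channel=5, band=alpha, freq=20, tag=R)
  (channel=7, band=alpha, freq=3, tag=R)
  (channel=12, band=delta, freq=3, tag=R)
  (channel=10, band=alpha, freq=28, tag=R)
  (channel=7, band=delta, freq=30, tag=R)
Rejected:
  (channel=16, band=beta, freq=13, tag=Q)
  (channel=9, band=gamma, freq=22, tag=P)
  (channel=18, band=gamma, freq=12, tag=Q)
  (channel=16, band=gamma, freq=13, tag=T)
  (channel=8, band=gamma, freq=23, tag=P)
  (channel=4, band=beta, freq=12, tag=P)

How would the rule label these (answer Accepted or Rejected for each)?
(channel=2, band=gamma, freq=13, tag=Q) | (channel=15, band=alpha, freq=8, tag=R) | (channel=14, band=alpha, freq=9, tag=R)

Every 'Accepted' example satisfies: tag is R. None of the 'Rejected' examples do.
(channel=2, band=gamma, freq=13, tag=Q): tag is Q, does not pass → Rejected.
(channel=15, band=alpha, freq=8, tag=R): tag is R, matches → Accepted.
(channel=14, band=alpha, freq=9, tag=R): tag is R, matches → Accepted.

Rejected, Accepted, Accepted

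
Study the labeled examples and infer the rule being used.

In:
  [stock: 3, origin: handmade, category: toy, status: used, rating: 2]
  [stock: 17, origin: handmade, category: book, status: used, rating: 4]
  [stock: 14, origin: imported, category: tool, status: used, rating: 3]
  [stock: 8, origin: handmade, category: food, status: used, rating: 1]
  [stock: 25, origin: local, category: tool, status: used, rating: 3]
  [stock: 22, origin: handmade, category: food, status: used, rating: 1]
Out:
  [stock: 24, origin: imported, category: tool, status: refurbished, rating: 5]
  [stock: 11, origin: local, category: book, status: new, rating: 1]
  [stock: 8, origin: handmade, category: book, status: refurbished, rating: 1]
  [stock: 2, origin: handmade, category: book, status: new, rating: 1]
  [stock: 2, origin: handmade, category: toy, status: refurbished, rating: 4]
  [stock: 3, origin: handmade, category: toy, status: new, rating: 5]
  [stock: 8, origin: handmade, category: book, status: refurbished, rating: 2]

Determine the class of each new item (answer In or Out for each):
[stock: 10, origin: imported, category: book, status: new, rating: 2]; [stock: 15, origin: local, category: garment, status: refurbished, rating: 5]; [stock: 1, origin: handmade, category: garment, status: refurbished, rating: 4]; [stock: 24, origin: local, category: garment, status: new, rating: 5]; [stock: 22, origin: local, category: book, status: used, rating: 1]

Out, Out, Out, Out, In

The rule appears to be: status is used.
[stock: 10, origin: imported, category: book, status: new, rating: 2]: status is new — lacks this property, so Out. [stock: 15, origin: local, category: garment, status: refurbished, rating: 5]: status is refurbished — lacks this property, so Out. [stock: 1, origin: handmade, category: garment, status: refurbished, rating: 4]: status is refurbished — lacks this property, so Out. [stock: 24, origin: local, category: garment, status: new, rating: 5]: status is new — lacks this property, so Out. [stock: 22, origin: local, category: book, status: used, rating: 1]: status is used — checks out, so In.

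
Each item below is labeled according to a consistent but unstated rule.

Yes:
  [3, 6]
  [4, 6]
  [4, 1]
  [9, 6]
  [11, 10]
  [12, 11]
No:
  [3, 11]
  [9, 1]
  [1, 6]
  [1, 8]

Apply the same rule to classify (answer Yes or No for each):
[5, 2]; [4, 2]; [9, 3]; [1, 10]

Yes, Yes, No, No

The pattern is that an item is 'Yes' exactly when: |first − second| ≤ 3.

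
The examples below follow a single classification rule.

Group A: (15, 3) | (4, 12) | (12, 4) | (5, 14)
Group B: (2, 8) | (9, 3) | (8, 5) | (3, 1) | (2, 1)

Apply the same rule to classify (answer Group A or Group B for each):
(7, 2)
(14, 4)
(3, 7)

The rule appears to be: sum ≥ 16.

Group B, Group A, Group B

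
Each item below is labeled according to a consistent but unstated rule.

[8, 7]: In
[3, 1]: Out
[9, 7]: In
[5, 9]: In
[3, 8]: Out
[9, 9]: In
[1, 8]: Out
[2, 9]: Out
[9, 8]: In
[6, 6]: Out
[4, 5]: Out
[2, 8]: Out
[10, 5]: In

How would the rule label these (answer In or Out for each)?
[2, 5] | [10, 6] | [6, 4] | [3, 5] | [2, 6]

The pattern is that an item is 'In' exactly when: sum ≥ 14.
[2, 5]: 2+5 = 7 — fails this test, so Out.
[10, 6]: 10+6 = 16 — fits, so In.
[6, 4]: 6+4 = 10 — fails this test, so Out.
[3, 5]: 3+5 = 8 — fails this test, so Out.
[2, 6]: 2+6 = 8 — fails this test, so Out.

Out, In, Out, Out, Out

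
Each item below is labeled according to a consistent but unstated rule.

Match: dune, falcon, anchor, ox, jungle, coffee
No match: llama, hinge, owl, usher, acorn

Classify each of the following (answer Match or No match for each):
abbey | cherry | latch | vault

Every 'Match' example satisfies: even length. None of the 'No match' examples do.

No match, Match, No match, No match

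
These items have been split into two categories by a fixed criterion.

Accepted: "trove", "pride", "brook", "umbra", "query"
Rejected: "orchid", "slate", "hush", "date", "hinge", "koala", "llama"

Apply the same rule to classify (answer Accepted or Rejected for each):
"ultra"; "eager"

Accepted, Accepted

The pattern is that an item is 'Accepted' exactly when: odd length AND contains 'r'.
Accepted: "ultra", since length 5, has 'r'.
Accepted: "eager", since length 5, has 'r'.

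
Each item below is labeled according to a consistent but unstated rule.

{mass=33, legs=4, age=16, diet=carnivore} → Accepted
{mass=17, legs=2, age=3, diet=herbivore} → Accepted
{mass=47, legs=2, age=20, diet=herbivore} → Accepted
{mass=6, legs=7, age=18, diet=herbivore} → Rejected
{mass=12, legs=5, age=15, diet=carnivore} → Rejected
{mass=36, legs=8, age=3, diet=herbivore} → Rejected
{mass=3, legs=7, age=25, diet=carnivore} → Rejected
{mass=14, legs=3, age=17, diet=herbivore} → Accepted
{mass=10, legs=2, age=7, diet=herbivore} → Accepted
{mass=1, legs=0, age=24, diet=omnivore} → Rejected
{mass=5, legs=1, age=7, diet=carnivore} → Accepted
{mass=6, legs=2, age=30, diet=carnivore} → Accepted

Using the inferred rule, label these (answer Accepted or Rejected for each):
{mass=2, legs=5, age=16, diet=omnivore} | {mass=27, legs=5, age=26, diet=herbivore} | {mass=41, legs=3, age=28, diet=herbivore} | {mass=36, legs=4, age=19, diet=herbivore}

Rejected, Rejected, Accepted, Accepted

The common property of the 'Accepted' items is: legs ≥ 1 AND legs ≤ 4. No 'Rejected' item has it.
{mass=2, legs=5, age=16, diet=omnivore} → legs = 5 → Rejected.
{mass=27, legs=5, age=26, diet=herbivore} → legs = 5 → Rejected.
{mass=41, legs=3, age=28, diet=herbivore} → legs = 3 → Accepted.
{mass=36, legs=4, age=19, diet=herbivore} → legs = 4 → Accepted.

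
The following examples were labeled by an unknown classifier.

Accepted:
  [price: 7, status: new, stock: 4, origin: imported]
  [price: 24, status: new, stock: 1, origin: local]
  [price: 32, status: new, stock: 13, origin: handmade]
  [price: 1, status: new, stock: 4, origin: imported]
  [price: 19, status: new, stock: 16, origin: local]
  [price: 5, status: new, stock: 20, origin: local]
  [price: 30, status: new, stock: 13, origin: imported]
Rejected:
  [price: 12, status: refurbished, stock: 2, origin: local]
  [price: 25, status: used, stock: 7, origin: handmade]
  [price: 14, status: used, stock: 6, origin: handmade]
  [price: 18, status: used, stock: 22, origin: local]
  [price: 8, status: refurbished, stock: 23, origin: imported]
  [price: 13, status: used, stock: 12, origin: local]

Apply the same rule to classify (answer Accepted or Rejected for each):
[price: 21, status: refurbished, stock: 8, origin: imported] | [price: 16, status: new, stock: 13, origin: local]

Rejected, Accepted

The rule appears to be: status is new.
[price: 21, status: refurbished, stock: 8, origin: imported]: status is refurbished — does not satisfy this, so Rejected. [price: 16, status: new, stock: 13, origin: local]: status is new — fits, so Accepted.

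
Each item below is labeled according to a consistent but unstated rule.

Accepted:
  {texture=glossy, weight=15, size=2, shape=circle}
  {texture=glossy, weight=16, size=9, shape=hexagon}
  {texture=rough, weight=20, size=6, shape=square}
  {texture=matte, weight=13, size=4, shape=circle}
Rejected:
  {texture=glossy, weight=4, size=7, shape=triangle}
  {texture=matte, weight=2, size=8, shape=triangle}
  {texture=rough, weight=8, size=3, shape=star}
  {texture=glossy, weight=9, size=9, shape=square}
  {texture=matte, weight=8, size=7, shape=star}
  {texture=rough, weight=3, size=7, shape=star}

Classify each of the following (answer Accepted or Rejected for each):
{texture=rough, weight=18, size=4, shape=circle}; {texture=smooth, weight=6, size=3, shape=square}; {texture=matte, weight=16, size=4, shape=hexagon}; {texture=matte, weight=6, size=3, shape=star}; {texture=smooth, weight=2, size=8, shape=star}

Rule: weight ≥ 13. This holds for each 'Accepted' example and fails for each 'Rejected' one.
{texture=rough, weight=18, size=4, shape=circle}: weight = 18 — has this property, so Accepted. {texture=smooth, weight=6, size=3, shape=square}: weight = 6 — does not satisfy this, so Rejected. {texture=matte, weight=16, size=4, shape=hexagon}: weight = 16 — has this property, so Accepted. {texture=matte, weight=6, size=3, shape=star}: weight = 6 — does not satisfy this, so Rejected. {texture=smooth, weight=2, size=8, shape=star}: weight = 2 — does not satisfy this, so Rejected.

Accepted, Rejected, Accepted, Rejected, Rejected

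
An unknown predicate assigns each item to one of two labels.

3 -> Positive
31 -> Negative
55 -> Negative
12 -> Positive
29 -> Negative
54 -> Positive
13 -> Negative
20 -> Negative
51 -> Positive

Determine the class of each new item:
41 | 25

A rule that fits every label: multiple of 3 — true of each 'Positive' example, false of each 'Negative' one.
41: 41 = 3·13 + 2, fails this test → Negative.
25: 25 = 3·8 + 1, fails this test → Negative.

Negative, Negative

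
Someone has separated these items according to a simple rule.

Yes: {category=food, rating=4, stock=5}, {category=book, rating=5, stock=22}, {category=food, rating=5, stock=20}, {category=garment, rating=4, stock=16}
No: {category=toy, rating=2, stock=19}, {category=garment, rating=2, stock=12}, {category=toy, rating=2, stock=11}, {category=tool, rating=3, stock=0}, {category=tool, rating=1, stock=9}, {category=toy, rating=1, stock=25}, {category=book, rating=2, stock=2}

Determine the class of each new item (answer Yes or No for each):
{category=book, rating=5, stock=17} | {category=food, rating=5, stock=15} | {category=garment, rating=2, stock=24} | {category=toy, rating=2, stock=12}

Yes, Yes, No, No

All 'Yes' examples share one property — rating ≥ 4 — and every 'No' example lacks it.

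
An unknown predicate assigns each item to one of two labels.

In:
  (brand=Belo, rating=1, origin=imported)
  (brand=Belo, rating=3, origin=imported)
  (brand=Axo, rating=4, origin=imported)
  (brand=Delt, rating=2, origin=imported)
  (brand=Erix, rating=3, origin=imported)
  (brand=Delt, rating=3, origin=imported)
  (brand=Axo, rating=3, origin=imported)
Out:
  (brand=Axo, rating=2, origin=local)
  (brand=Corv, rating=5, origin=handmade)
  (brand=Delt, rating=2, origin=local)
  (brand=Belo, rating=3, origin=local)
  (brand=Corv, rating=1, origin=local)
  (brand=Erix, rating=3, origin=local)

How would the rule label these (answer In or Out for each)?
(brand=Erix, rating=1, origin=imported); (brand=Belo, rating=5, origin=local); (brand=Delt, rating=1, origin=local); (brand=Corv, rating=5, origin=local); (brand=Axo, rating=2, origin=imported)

In, Out, Out, Out, In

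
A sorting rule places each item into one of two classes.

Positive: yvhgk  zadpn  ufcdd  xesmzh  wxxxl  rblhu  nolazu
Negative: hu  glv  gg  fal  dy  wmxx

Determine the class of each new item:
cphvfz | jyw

One predicate separates the groups cleanly: length ≥ 5.
cphvfz — length 6, hence Positive.
jyw — length 3, hence Negative.

Positive, Negative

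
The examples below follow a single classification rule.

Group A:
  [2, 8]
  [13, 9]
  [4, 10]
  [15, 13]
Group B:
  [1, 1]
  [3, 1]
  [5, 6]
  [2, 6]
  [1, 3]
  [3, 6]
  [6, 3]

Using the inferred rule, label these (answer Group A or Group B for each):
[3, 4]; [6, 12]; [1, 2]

The distinguishing property — second ≥ 8 — holds for all the 'Group A' cases and none of the 'Group B' cases.
[3, 4]: second 4, fails this test → Group B.
[6, 12]: second 12, checks out → Group A.
[1, 2]: second 2, fails this test → Group B.

Group B, Group A, Group B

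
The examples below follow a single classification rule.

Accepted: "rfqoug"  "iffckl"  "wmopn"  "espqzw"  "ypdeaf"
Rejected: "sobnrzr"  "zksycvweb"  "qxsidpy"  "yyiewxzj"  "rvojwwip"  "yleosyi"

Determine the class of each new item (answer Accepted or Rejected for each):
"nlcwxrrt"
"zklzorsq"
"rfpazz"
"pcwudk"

Rejected, Rejected, Accepted, Accepted

'Accepted' ⟺ length ≤ 6.
"nlcwxrrt" → length 8 → Rejected.
"zklzorsq" → length 8 → Rejected.
"rfpazz" → length 6 → Accepted.
"pcwudk" → length 6 → Accepted.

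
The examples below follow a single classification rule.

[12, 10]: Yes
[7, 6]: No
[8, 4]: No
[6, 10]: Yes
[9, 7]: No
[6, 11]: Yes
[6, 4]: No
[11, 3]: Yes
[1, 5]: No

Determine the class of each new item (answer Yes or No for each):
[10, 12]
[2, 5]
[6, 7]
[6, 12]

All 'Yes' examples share one property — max ≥ 10 — and every 'No' example lacks it.
[10, 12] → max 12 → Yes.
[2, 5] → max 5 → No.
[6, 7] → max 7 → No.
[6, 12] → max 12 → Yes.

Yes, No, No, Yes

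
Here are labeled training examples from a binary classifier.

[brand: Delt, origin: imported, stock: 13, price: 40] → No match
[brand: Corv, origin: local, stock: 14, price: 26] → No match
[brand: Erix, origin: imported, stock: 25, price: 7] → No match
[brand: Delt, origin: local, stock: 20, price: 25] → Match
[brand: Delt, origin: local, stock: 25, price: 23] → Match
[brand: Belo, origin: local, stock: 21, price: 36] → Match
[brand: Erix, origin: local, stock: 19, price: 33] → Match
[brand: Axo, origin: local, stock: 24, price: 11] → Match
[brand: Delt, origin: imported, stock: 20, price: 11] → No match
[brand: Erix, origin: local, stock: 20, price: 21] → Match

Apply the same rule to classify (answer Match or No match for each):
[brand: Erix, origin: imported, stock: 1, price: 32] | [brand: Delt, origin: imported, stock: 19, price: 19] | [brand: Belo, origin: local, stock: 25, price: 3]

Rule: origin is local AND stock ≥ 19. This holds for each 'Match' example and fails for each 'No match' one.

No match, No match, Match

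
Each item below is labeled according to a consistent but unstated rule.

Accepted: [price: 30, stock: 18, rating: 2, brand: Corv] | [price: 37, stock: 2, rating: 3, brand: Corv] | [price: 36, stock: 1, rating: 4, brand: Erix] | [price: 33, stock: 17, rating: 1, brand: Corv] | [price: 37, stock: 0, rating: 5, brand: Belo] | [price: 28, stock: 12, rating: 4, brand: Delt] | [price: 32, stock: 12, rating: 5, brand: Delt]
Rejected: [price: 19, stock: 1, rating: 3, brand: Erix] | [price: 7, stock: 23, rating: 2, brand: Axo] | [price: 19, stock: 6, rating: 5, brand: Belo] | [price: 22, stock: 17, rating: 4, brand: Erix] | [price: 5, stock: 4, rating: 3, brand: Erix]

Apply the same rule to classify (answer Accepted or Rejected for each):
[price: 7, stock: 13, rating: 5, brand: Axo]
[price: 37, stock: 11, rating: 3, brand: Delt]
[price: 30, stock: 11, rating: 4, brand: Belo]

Every 'Accepted' example satisfies: price ≥ 28. None of the 'Rejected' examples do.
[price: 7, stock: 13, rating: 5, brand: Axo]: Rejected (price = 7).
[price: 37, stock: 11, rating: 3, brand: Delt]: Accepted (price = 37).
[price: 30, stock: 11, rating: 4, brand: Belo]: Accepted (price = 30).

Rejected, Accepted, Accepted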